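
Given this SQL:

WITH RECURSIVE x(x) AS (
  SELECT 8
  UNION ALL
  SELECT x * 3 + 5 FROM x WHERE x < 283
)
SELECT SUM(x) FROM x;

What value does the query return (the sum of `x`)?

Base: x=8.
Iteration 1: 8 < 283 holds -> x = 8 * 3 + 5 = 29.
Iteration 2: 29 < 283 holds -> x = 29 * 3 + 5 = 92.
Iteration 3: 92 < 283 holds -> x = 92 * 3 + 5 = 281.
Iteration 4: 281 < 283 holds -> x = 281 * 3 + 5 = 848.
Iteration 5: 848 < 283 fails; recursion stops.
SUM(x) = 8 + 29 + 92 + 281 + 848 = 1258.

1258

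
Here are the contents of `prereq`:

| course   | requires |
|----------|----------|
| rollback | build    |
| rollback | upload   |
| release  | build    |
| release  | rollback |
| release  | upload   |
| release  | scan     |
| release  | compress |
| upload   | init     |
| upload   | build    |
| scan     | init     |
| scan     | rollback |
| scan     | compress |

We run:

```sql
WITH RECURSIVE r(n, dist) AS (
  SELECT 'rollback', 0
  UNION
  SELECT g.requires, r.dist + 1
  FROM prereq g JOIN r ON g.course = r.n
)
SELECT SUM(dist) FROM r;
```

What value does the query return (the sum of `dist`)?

6

Base: (rollback, dist=0).
Iteration 1: edges from {rollback} -> (build, dist=1), (upload, dist=1).
Iteration 2: edges from {build,upload} -> (build, dist=2), (init, dist=2).
Iteration 3: no outgoing edges from {build,init}; recursion stops.
SUM(dist) = 0 + 1 + 1 + 2 + 2 = 6.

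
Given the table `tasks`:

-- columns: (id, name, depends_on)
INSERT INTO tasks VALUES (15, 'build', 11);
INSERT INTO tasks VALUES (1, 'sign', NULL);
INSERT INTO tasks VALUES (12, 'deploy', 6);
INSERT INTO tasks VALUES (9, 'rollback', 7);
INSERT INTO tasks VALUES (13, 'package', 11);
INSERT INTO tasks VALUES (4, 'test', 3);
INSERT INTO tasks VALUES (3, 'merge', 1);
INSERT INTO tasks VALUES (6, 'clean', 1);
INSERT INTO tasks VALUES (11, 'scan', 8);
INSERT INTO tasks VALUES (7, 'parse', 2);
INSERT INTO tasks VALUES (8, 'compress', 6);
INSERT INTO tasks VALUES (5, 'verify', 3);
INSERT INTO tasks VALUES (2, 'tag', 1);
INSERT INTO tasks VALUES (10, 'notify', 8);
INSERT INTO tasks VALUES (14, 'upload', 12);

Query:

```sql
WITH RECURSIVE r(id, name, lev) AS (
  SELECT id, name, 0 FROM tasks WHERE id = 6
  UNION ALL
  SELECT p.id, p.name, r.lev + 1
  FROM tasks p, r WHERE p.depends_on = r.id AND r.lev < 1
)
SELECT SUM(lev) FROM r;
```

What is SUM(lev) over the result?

Base: id=6 (clean) at lev 0.
Iteration 1: rows with depends_on in {6} -> compress (id 8, lev 1), deploy (id 12, lev 1).
Iteration 2: lev < 1 fails for all current rows; recursion stops.
SUM(lev) = 0 + 1 + 1 = 2.

2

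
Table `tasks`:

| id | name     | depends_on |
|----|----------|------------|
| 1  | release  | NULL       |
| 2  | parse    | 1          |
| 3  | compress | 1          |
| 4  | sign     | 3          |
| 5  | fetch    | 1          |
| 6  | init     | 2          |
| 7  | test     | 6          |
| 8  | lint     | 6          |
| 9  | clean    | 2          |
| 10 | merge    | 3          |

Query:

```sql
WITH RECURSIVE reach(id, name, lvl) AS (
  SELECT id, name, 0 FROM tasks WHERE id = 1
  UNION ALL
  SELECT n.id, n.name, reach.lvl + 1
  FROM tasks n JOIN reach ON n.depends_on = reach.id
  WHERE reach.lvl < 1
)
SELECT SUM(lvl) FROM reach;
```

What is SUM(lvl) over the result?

Base: id=1 (release) at lvl 0.
Iteration 1: rows with depends_on in {1} -> parse (id 2, lvl 1), compress (id 3, lvl 1), fetch (id 5, lvl 1).
Iteration 2: lvl < 1 fails for all current rows; recursion stops.
SUM(lvl) = 0 + 1 + 1 + 1 = 3.

3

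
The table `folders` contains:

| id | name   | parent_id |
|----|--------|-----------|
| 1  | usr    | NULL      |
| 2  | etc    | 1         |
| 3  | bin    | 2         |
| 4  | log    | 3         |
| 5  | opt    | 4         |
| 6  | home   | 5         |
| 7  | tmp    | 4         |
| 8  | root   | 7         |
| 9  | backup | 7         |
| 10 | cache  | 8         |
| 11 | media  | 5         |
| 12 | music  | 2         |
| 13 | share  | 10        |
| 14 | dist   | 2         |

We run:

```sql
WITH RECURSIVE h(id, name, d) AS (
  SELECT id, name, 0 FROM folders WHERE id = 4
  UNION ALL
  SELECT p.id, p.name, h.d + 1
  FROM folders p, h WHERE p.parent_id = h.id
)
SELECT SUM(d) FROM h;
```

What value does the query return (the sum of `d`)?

Base: id=4 (log) at d 0.
Iteration 1: rows with parent_id in {4} -> opt (id 5, d 1), tmp (id 7, d 1).
Iteration 2: rows with parent_id in {5,7} -> home (id 6, d 2), root (id 8, d 2), backup (id 9, d 2), media (id 11, d 2).
Iteration 3: rows with parent_id in {6,8,9,11} -> cache (id 10, d 3).
Iteration 4: rows with parent_id in {10} -> share (id 13, d 4).
Iteration 5: no rows with parent_id in {13}; recursion stops.
SUM(d) = 0 + 1 + 1 + 2 + 2 + 2 + 2 + 3 + 4 = 17.

17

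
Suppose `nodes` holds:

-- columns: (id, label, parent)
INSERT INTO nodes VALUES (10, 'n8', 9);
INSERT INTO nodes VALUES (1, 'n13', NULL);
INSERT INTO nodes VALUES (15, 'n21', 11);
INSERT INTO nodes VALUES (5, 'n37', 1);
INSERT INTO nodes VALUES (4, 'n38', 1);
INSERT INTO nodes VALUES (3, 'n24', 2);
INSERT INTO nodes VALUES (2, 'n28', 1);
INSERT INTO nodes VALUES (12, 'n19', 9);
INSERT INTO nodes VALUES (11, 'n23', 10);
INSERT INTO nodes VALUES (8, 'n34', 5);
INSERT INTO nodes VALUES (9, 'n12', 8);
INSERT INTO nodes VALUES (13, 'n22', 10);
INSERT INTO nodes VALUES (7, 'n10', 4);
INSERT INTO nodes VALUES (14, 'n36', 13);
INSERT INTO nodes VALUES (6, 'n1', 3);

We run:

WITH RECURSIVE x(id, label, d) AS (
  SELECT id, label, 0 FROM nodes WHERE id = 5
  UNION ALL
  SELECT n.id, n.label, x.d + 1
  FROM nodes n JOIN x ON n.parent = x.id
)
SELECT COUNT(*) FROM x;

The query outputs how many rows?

Base: id=5 (n37) at d 0.
Iteration 1: rows with parent in {5} -> n34 (id 8, d 1).
Iteration 2: rows with parent in {8} -> n12 (id 9, d 2).
Iteration 3: rows with parent in {9} -> n8 (id 10, d 3), n19 (id 12, d 3).
Iteration 4: rows with parent in {10,12} -> n23 (id 11, d 4), n22 (id 13, d 4).
Iteration 5: rows with parent in {11,13} -> n36 (id 14, d 5), n21 (id 15, d 5).
Iteration 6: no rows with parent in {14,15}; recursion stops.
Total rows emitted: 9.

9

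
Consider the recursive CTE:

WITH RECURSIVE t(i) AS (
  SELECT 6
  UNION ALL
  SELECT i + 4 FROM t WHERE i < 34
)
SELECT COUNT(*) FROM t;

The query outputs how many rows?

8

Base: i=6.
Iteration 1: 6 < 34 holds -> i = 6 + 4 = 10.
Iteration 2: 10 < 34 holds -> i = 10 + 4 = 14.
Iteration 3: 14 < 34 holds -> i = 14 + 4 = 18.
Iteration 4: 18 < 34 holds -> i = 18 + 4 = 22.
Iteration 5: 22 < 34 holds -> i = 22 + 4 = 26.
Iteration 6: 26 < 34 holds -> i = 26 + 4 = 30.
Iteration 7: 30 < 34 holds -> i = 30 + 4 = 34.
Iteration 8: 34 < 34 fails; recursion stops.
Total rows emitted: 8.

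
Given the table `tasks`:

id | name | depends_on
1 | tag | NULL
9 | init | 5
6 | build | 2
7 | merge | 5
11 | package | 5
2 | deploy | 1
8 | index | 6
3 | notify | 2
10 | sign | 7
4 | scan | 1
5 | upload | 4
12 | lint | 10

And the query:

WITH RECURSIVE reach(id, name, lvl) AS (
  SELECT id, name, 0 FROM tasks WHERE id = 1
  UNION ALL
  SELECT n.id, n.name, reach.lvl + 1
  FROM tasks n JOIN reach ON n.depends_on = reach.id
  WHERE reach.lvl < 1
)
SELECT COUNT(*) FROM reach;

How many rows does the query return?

Base: id=1 (tag) at lvl 0.
Iteration 1: rows with depends_on in {1} -> deploy (id 2, lvl 1), scan (id 4, lvl 1).
Iteration 2: lvl < 1 fails for all current rows; recursion stops.
Total rows emitted: 3.

3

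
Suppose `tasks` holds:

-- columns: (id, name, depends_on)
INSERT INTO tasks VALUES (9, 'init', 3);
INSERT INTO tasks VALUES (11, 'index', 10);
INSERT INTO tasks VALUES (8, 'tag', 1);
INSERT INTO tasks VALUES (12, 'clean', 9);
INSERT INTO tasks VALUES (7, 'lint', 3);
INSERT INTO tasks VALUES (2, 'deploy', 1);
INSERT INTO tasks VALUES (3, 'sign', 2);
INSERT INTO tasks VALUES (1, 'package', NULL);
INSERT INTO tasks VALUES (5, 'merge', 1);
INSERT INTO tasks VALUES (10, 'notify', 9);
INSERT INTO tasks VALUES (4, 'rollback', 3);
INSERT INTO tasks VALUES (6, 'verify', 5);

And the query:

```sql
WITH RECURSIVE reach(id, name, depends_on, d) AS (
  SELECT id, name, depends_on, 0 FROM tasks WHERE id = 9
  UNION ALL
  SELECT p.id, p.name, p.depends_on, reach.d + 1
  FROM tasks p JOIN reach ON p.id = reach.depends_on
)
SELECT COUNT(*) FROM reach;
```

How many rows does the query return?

4

Base: id=9 (init), depends_on=3, d 0.
Iteration 1: join on id=3 -> sign (id 3, depends_on=2, d 1).
Iteration 2: join on id=2 -> deploy (id 2, depends_on=1, d 2).
Iteration 3: join on id=1 -> package (id 1, depends_on=NULL, d 3).
Iteration 4: depends_on is NULL; no match; recursion stops.
Total rows emitted: 4.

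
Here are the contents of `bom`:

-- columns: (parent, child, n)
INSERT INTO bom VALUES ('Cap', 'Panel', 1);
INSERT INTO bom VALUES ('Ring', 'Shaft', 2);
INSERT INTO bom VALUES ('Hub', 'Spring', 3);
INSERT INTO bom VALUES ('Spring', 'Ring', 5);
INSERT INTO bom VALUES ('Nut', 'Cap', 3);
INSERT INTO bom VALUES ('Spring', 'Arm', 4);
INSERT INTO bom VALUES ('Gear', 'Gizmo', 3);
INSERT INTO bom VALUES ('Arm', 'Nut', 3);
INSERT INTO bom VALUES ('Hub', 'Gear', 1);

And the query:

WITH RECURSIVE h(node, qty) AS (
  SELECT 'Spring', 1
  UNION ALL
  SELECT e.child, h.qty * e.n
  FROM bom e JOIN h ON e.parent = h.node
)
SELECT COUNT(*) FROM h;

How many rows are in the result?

Base: (Spring, qty=1).
Iteration 1: components of {Spring} -> Arm = 1*4 = 4, Ring = 1*5 = 5.
Iteration 2: components of {Arm,Ring} -> Nut = 4*3 = 12, Shaft = 5*2 = 10.
Iteration 3: components of {Nut,Shaft} -> Cap = 12*3 = 36.
Iteration 4: components of {Cap} -> Panel = 36*1 = 36.
Iteration 5: no further components; recursion stops.
Total rows emitted: 7.

7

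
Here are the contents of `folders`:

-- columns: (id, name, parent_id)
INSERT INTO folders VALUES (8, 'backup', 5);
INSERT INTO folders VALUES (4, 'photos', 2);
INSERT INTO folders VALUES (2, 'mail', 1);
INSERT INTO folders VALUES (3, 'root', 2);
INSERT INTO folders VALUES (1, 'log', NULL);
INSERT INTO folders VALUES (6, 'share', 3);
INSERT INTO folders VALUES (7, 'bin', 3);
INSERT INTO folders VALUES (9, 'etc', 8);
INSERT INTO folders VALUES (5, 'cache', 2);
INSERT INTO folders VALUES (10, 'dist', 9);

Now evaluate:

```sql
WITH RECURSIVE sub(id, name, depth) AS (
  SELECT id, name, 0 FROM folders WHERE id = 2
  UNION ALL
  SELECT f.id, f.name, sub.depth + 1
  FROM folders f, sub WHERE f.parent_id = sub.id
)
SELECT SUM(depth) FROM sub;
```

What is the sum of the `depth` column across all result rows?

Base: id=2 (mail) at depth 0.
Iteration 1: rows with parent_id in {2} -> root (id 3, depth 1), photos (id 4, depth 1), cache (id 5, depth 1).
Iteration 2: rows with parent_id in {3,4,5} -> share (id 6, depth 2), bin (id 7, depth 2), backup (id 8, depth 2).
Iteration 3: rows with parent_id in {6,7,8} -> etc (id 9, depth 3).
Iteration 4: rows with parent_id in {9} -> dist (id 10, depth 4).
Iteration 5: no rows with parent_id in {10}; recursion stops.
SUM(depth) = 0 + 1 + 1 + 1 + 2 + 2 + 2 + 3 + 4 = 16.

16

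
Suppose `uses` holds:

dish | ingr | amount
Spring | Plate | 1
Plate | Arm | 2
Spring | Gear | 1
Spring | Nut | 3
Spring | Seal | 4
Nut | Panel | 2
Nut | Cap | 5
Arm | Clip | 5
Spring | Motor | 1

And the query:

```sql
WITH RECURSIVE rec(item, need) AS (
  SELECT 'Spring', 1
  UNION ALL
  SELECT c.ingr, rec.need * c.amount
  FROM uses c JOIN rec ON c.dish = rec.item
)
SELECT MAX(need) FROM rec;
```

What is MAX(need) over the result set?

15

Base: (Spring, need=1).
Iteration 1: components of {Spring} -> Gear = 1*1 = 1, Motor = 1*1 = 1, Nut = 1*3 = 3, Plate = 1*1 = 1, Seal = 1*4 = 4.
Iteration 2: components of {Gear,Motor,Nut,Plate,Seal} -> Arm = 1*2 = 2, Cap = 3*5 = 15, Panel = 3*2 = 6.
Iteration 3: components of {Arm,Cap,Panel} -> Clip = 2*5 = 10.
Iteration 4: no further components; recursion stops.
need values: 1, 1, 1, 3, 4, 1, 2, 6, 15, 10; the maximum is 15.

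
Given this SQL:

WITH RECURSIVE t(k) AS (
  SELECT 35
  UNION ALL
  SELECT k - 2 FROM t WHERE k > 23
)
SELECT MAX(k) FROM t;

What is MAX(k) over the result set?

Base: k=35.
Iteration 1: 35 > 23 holds -> k = 35 - 2 = 33.
Iteration 2: 33 > 23 holds -> k = 33 - 2 = 31.
Iteration 3: 31 > 23 holds -> k = 31 - 2 = 29.
Iteration 4: 29 > 23 holds -> k = 29 - 2 = 27.
Iteration 5: 27 > 23 holds -> k = 27 - 2 = 25.
Iteration 6: 25 > 23 holds -> k = 25 - 2 = 23.
Iteration 7: 23 > 23 fails; recursion stops.
k values: 35, 33, 31, 29, 27, 25, 23; the maximum is 35.

35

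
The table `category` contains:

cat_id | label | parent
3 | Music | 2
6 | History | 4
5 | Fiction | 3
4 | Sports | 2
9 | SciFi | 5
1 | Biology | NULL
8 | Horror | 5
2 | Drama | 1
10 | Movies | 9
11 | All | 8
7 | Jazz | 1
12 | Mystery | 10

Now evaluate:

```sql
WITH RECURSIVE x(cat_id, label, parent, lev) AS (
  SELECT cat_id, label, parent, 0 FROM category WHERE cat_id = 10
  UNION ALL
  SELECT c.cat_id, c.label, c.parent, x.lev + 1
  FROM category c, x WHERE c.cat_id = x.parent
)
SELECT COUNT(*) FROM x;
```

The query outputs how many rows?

Base: cat_id=10 (Movies), parent=9, lev 0.
Iteration 1: join on cat_id=9 -> SciFi (id 9, parent=5, lev 1).
Iteration 2: join on cat_id=5 -> Fiction (id 5, parent=3, lev 2).
Iteration 3: join on cat_id=3 -> Music (id 3, parent=2, lev 3).
Iteration 4: join on cat_id=2 -> Drama (id 2, parent=1, lev 4).
Iteration 5: join on cat_id=1 -> Biology (id 1, parent=NULL, lev 5).
Iteration 6: parent is NULL; no match; recursion stops.
Total rows emitted: 6.

6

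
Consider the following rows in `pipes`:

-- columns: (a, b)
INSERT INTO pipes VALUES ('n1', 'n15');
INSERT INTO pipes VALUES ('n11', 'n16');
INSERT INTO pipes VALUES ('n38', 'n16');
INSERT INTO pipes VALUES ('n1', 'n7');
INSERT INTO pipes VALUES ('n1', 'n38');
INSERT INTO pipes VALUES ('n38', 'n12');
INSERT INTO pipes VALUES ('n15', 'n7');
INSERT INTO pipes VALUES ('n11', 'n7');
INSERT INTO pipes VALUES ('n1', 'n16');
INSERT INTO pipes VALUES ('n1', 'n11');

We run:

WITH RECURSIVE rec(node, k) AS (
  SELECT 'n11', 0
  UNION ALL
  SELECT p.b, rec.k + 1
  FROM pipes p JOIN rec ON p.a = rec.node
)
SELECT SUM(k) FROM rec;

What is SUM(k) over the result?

2

Base: (n11, k=0).
Iteration 1: edges from {n11} -> (n16, k=1), (n7, k=1).
Iteration 2: no outgoing edges from {n16,n7}; recursion stops.
SUM(k) = 0 + 1 + 1 = 2.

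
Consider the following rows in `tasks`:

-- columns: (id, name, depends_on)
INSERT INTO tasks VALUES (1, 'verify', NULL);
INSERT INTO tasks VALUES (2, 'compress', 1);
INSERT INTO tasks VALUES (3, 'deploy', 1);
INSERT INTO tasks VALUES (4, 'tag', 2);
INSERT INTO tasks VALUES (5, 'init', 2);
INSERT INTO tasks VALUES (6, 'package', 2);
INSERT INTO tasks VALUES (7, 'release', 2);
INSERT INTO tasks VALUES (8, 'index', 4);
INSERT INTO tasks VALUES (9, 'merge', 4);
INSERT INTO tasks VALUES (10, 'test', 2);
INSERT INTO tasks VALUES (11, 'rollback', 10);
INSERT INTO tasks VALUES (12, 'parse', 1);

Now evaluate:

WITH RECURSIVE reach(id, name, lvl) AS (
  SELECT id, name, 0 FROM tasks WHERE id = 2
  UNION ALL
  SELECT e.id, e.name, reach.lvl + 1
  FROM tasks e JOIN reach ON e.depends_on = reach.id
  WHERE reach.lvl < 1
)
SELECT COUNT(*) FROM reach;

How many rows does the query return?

Base: id=2 (compress) at lvl 0.
Iteration 1: rows with depends_on in {2} -> tag (id 4, lvl 1), init (id 5, lvl 1), package (id 6, lvl 1), release (id 7, lvl 1), test (id 10, lvl 1).
Iteration 2: lvl < 1 fails for all current rows; recursion stops.
Total rows emitted: 6.

6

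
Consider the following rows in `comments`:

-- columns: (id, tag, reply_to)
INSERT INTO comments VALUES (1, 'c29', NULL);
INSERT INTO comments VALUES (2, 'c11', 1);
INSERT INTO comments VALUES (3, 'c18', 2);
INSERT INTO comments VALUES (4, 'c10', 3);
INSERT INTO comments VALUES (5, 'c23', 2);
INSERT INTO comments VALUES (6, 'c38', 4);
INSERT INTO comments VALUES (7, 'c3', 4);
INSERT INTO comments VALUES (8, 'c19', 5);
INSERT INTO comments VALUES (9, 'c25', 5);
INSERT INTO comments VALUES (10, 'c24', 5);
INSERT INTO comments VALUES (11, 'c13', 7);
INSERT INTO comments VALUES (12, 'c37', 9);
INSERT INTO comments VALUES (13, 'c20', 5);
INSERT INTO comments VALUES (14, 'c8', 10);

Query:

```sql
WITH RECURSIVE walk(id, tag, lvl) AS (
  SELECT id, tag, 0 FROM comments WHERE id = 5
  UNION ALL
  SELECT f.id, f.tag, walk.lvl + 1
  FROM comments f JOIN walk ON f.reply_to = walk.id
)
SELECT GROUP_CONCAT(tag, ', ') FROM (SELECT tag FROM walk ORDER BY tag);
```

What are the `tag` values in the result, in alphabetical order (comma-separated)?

Base: id=5 (c23) at lvl 0.
Iteration 1: rows with reply_to in {5} -> c19 (id 8, lvl 1), c25 (id 9, lvl 1), c24 (id 10, lvl 1), c20 (id 13, lvl 1).
Iteration 2: rows with reply_to in {8,9,10,13} -> c37 (id 12, lvl 2), c8 (id 14, lvl 2).
Iteration 3: no rows with reply_to in {12,14}; recursion stops.

c19, c20, c23, c24, c25, c37, c8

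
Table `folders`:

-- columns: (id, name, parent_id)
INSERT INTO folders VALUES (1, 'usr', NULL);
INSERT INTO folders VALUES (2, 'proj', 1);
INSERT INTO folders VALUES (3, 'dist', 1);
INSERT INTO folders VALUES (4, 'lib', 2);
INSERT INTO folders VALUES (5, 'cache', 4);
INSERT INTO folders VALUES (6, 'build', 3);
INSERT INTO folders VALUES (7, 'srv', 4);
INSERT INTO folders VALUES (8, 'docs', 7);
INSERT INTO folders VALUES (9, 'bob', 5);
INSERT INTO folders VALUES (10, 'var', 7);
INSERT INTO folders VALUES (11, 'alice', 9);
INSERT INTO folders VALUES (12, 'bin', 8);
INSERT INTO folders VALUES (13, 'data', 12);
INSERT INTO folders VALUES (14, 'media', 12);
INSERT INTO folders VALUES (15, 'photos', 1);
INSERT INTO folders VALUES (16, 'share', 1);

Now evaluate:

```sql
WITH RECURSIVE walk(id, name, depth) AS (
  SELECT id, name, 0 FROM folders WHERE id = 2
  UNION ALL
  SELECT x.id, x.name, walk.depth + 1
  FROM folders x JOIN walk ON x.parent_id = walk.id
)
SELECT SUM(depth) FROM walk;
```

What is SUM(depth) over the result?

32

Base: id=2 (proj) at depth 0.
Iteration 1: rows with parent_id in {2} -> lib (id 4, depth 1).
Iteration 2: rows with parent_id in {4} -> cache (id 5, depth 2), srv (id 7, depth 2).
Iteration 3: rows with parent_id in {5,7} -> docs (id 8, depth 3), bob (id 9, depth 3), var (id 10, depth 3).
Iteration 4: rows with parent_id in {8,9,10} -> alice (id 11, depth 4), bin (id 12, depth 4).
Iteration 5: rows with parent_id in {11,12} -> data (id 13, depth 5), media (id 14, depth 5).
Iteration 6: no rows with parent_id in {13,14}; recursion stops.
SUM(depth) = 0 + 1 + 2 + 2 + 3 + 3 + 3 + 4 + 4 + 5 + 5 = 32.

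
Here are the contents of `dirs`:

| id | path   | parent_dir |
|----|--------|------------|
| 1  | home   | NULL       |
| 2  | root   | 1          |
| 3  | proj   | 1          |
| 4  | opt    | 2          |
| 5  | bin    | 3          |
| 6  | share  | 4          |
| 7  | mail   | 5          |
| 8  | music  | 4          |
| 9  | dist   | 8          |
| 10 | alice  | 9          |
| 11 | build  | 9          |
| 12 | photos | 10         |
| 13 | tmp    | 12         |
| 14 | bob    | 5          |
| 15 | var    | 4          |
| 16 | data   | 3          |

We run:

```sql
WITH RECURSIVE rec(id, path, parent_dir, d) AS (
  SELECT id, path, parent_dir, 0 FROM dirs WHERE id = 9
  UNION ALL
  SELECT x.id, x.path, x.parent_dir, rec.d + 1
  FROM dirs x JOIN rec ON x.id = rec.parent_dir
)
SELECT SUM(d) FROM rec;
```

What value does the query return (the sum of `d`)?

Base: id=9 (dist), parent_dir=8, d 0.
Iteration 1: join on id=8 -> music (id 8, parent_dir=4, d 1).
Iteration 2: join on id=4 -> opt (id 4, parent_dir=2, d 2).
Iteration 3: join on id=2 -> root (id 2, parent_dir=1, d 3).
Iteration 4: join on id=1 -> home (id 1, parent_dir=NULL, d 4).
Iteration 5: parent_dir is NULL; no match; recursion stops.
SUM(d) = 0 + 1 + 2 + 3 + 4 = 10.

10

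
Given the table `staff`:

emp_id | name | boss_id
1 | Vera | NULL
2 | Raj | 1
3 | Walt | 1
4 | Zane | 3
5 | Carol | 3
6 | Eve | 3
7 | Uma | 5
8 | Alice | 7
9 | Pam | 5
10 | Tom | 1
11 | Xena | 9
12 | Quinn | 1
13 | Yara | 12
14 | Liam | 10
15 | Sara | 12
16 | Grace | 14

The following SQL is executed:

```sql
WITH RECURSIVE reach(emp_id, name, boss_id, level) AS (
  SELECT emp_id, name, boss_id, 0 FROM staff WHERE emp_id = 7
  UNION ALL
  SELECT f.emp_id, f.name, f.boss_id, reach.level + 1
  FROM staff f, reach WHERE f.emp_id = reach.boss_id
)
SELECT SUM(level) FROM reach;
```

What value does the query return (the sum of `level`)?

6

Base: emp_id=7 (Uma), boss_id=5, level 0.
Iteration 1: join on emp_id=5 -> Carol (id 5, boss_id=3, level 1).
Iteration 2: join on emp_id=3 -> Walt (id 3, boss_id=1, level 2).
Iteration 3: join on emp_id=1 -> Vera (id 1, boss_id=NULL, level 3).
Iteration 4: boss_id is NULL; no match; recursion stops.
SUM(level) = 0 + 1 + 2 + 3 = 6.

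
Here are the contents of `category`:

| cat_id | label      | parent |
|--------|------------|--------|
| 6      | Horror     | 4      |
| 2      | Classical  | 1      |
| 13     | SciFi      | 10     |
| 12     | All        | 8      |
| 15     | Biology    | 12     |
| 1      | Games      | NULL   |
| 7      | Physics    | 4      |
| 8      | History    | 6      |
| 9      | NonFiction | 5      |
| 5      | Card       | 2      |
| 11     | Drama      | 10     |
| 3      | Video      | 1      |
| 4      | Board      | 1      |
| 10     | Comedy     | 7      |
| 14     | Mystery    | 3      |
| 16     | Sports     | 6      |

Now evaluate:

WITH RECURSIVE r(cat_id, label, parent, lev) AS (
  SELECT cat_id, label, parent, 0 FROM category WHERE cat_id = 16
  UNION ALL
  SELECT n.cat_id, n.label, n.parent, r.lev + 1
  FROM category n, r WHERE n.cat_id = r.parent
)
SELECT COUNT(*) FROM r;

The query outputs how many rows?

4

Base: cat_id=16 (Sports), parent=6, lev 0.
Iteration 1: join on cat_id=6 -> Horror (id 6, parent=4, lev 1).
Iteration 2: join on cat_id=4 -> Board (id 4, parent=1, lev 2).
Iteration 3: join on cat_id=1 -> Games (id 1, parent=NULL, lev 3).
Iteration 4: parent is NULL; no match; recursion stops.
Total rows emitted: 4.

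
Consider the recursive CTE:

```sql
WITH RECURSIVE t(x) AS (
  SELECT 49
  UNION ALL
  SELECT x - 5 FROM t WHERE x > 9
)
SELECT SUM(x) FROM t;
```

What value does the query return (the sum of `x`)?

Base: x=49.
Iteration 1: 49 > 9 holds -> x = 49 - 5 = 44.
Iteration 2: 44 > 9 holds -> x = 44 - 5 = 39.
Iteration 3: 39 > 9 holds -> x = 39 - 5 = 34.
Iteration 4: 34 > 9 holds -> x = 34 - 5 = 29.
Iteration 5: 29 > 9 holds -> x = 29 - 5 = 24.
Iteration 6: 24 > 9 holds -> x = 24 - 5 = 19.
Iteration 7: 19 > 9 holds -> x = 19 - 5 = 14.
Iteration 8: 14 > 9 holds -> x = 14 - 5 = 9.
Iteration 9: 9 > 9 fails; recursion stops.
SUM(x) = 49 + 44 + 39 + 34 + 29 + 24 + 19 + 14 + 9 = 261.

261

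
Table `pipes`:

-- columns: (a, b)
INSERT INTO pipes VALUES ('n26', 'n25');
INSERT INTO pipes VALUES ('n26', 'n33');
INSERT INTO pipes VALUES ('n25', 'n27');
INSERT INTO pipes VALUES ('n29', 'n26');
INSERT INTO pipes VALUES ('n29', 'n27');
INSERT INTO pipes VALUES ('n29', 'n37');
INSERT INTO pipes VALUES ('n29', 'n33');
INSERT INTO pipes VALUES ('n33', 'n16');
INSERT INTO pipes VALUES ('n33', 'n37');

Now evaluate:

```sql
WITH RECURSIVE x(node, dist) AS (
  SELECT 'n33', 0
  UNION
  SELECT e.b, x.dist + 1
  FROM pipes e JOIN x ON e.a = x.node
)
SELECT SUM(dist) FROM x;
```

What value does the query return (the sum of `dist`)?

2

Base: (n33, dist=0).
Iteration 1: edges from {n33} -> (n16, dist=1), (n37, dist=1).
Iteration 2: no outgoing edges from {n16,n37}; recursion stops.
SUM(dist) = 0 + 1 + 1 = 2.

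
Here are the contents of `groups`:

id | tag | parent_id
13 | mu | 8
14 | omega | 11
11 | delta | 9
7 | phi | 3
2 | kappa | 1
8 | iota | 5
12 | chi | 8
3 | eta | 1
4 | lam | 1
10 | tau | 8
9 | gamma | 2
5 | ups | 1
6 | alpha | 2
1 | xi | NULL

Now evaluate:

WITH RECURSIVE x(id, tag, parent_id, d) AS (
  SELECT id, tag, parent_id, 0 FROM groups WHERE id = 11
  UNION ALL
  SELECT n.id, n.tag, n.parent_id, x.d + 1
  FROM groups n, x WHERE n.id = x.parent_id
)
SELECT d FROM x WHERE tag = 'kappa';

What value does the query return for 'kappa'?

Base: id=11 (delta), parent_id=9, d 0.
Iteration 1: join on id=9 -> gamma (id 9, parent_id=2, d 1).
Iteration 2: join on id=2 -> kappa (id 2, parent_id=1, d 2).
Iteration 3: join on id=1 -> xi (id 1, parent_id=NULL, d 3).
Iteration 4: parent_id is NULL; no match; recursion stops.

2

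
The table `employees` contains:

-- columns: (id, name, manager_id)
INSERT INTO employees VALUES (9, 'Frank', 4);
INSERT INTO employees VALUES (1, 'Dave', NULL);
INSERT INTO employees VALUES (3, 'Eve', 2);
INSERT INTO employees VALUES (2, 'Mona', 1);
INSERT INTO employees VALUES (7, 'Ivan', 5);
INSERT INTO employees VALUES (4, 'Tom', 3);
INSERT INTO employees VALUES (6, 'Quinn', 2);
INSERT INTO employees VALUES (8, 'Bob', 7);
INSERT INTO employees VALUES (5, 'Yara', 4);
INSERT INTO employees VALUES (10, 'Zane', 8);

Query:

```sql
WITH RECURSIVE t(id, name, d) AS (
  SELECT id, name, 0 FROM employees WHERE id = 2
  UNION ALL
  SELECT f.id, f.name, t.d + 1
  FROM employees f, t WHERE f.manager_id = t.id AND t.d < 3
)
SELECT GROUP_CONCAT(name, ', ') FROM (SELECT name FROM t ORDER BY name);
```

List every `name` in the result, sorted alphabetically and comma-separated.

Base: id=2 (Mona) at d 0.
Iteration 1: rows with manager_id in {2} -> Eve (id 3, d 1), Quinn (id 6, d 1).
Iteration 2: rows with manager_id in {3,6} -> Tom (id 4, d 2).
Iteration 3: rows with manager_id in {4} -> Yara (id 5, d 3), Frank (id 9, d 3).
Iteration 4: d < 3 fails for all current rows; recursion stops.

Eve, Frank, Mona, Quinn, Tom, Yara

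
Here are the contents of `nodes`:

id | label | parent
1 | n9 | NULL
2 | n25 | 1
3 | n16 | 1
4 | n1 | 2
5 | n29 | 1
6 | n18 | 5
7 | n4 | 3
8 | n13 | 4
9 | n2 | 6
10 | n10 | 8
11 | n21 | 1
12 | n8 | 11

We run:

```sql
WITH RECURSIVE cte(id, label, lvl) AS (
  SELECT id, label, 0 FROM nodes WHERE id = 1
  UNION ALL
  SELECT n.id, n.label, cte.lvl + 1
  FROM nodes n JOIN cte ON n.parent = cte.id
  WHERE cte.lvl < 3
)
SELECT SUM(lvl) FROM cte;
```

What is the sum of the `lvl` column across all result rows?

Base: id=1 (n9) at lvl 0.
Iteration 1: rows with parent in {1} -> n25 (id 2, lvl 1), n16 (id 3, lvl 1), n29 (id 5, lvl 1), n21 (id 11, lvl 1).
Iteration 2: rows with parent in {2,3,5,11} -> n1 (id 4, lvl 2), n18 (id 6, lvl 2), n4 (id 7, lvl 2), n8 (id 12, lvl 2).
Iteration 3: rows with parent in {4,6,7,12} -> n13 (id 8, lvl 3), n2 (id 9, lvl 3).
Iteration 4: lvl < 3 fails for all current rows; recursion stops.
SUM(lvl) = 0 + 1 + 1 + 1 + 1 + 2 + 2 + 2 + 2 + 3 + 3 = 18.

18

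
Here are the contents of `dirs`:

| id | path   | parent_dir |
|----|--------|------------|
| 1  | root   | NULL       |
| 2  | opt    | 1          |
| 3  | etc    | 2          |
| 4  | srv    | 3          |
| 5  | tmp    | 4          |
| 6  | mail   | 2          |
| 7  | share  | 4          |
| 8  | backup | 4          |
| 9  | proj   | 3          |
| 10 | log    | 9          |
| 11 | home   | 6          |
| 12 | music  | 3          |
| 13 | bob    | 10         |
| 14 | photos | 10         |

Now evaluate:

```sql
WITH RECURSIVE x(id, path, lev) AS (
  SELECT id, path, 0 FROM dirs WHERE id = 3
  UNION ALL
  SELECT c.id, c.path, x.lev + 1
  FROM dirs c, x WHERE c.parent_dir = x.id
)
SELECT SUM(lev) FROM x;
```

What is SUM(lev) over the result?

Base: id=3 (etc) at lev 0.
Iteration 1: rows with parent_dir in {3} -> srv (id 4, lev 1), proj (id 9, lev 1), music (id 12, lev 1).
Iteration 2: rows with parent_dir in {4,9,12} -> tmp (id 5, lev 2), share (id 7, lev 2), backup (id 8, lev 2), log (id 10, lev 2).
Iteration 3: rows with parent_dir in {5,7,8,10} -> bob (id 13, lev 3), photos (id 14, lev 3).
Iteration 4: no rows with parent_dir in {13,14}; recursion stops.
SUM(lev) = 0 + 1 + 1 + 1 + 2 + 2 + 2 + 2 + 3 + 3 = 17.

17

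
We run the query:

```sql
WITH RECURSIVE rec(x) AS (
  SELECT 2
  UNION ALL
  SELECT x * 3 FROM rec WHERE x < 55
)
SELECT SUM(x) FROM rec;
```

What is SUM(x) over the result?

Base: x=2.
Iteration 1: 2 < 55 holds -> x = 2 * 3 = 6.
Iteration 2: 6 < 55 holds -> x = 6 * 3 = 18.
Iteration 3: 18 < 55 holds -> x = 18 * 3 = 54.
Iteration 4: 54 < 55 holds -> x = 54 * 3 = 162.
Iteration 5: 162 < 55 fails; recursion stops.
SUM(x) = 2 + 6 + 18 + 54 + 162 = 242.

242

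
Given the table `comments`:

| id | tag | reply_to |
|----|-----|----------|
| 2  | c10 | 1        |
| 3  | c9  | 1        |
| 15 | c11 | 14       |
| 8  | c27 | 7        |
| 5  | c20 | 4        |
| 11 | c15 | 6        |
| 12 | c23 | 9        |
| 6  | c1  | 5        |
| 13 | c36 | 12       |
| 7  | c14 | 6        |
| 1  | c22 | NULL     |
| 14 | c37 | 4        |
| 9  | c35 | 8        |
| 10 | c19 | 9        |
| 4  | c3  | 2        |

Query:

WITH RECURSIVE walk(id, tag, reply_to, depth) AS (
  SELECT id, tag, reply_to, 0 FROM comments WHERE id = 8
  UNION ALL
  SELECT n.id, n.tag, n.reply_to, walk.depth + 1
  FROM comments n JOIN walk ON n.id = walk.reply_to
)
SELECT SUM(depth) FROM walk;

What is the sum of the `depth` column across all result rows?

21

Base: id=8 (c27), reply_to=7, depth 0.
Iteration 1: join on id=7 -> c14 (id 7, reply_to=6, depth 1).
Iteration 2: join on id=6 -> c1 (id 6, reply_to=5, depth 2).
Iteration 3: join on id=5 -> c20 (id 5, reply_to=4, depth 3).
Iteration 4: join on id=4 -> c3 (id 4, reply_to=2, depth 4).
Iteration 5: join on id=2 -> c10 (id 2, reply_to=1, depth 5).
Iteration 6: join on id=1 -> c22 (id 1, reply_to=NULL, depth 6).
Iteration 7: reply_to is NULL; no match; recursion stops.
SUM(depth) = 0 + 1 + 2 + 3 + 4 + 5 + 6 = 21.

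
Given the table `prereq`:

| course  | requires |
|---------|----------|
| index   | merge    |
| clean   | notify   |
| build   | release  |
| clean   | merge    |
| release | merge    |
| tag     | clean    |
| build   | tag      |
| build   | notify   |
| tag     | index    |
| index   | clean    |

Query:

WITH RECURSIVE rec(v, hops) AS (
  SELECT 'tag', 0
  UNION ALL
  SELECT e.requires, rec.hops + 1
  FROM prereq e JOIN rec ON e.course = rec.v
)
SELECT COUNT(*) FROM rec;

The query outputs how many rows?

9

Base: (tag, hops=0).
Iteration 1: edges from {tag} -> (clean, hops=1), (index, hops=1).
Iteration 2: edges from {clean,index} -> (clean, hops=2), (merge, hops=2) x2, (notify, hops=2). [UNION ALL keeps all 4 new rows, including repeats]
Iteration 3: edges from {clean,merge,notify} -> (merge, hops=3), (notify, hops=3).
Iteration 4: no outgoing edges from {merge,notify}; recursion stops.
Total rows emitted: 9.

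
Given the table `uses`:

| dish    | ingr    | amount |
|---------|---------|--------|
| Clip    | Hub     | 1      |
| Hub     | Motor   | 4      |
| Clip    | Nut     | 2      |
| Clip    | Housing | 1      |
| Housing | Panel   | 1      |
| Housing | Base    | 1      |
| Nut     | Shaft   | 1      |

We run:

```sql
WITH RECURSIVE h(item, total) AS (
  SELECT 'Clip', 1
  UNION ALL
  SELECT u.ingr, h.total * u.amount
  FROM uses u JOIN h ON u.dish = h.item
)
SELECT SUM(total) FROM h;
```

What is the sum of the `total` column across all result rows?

Base: (Clip, total=1).
Iteration 1: components of {Clip} -> Housing = 1*1 = 1, Hub = 1*1 = 1, Nut = 1*2 = 2.
Iteration 2: components of {Housing,Hub,Nut} -> Base = 1*1 = 1, Motor = 1*4 = 4, Panel = 1*1 = 1, Shaft = 2*1 = 2.
Iteration 3: no further components; recursion stops.
SUM(total) = 1 + 1 + 2 + 1 + 4 + 2 + 1 + 1 = 13.

13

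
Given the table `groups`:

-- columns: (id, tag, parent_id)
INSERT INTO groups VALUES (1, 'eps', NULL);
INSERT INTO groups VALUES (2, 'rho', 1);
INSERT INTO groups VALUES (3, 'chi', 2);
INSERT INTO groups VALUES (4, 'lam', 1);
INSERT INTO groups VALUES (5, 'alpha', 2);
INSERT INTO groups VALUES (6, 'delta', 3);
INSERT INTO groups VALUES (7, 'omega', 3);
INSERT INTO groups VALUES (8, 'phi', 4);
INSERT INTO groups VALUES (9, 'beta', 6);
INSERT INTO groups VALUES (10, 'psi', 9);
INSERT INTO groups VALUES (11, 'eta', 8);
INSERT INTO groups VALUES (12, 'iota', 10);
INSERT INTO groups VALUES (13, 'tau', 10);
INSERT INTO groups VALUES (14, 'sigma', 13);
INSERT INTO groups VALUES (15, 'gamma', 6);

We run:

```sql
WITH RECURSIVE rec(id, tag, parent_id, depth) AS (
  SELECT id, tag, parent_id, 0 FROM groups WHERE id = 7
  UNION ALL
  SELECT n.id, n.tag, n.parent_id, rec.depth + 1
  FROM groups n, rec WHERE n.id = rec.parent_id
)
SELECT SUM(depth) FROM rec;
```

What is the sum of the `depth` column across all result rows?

6

Base: id=7 (omega), parent_id=3, depth 0.
Iteration 1: join on id=3 -> chi (id 3, parent_id=2, depth 1).
Iteration 2: join on id=2 -> rho (id 2, parent_id=1, depth 2).
Iteration 3: join on id=1 -> eps (id 1, parent_id=NULL, depth 3).
Iteration 4: parent_id is NULL; no match; recursion stops.
SUM(depth) = 0 + 1 + 2 + 3 = 6.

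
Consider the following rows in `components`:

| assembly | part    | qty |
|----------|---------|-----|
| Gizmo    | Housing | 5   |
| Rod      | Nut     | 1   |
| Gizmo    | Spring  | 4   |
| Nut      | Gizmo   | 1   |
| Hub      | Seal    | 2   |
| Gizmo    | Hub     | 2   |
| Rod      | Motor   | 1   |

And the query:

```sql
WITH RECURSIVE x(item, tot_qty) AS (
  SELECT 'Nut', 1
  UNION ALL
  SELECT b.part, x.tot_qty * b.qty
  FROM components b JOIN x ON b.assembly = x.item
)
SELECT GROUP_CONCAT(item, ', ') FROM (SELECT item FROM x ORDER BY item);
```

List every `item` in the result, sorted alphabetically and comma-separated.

Gizmo, Housing, Hub, Nut, Seal, Spring

Base: (Nut, tot_qty=1).
Iteration 1: components of {Nut} -> Gizmo = 1*1 = 1.
Iteration 2: components of {Gizmo} -> Housing = 1*5 = 5, Hub = 1*2 = 2, Spring = 1*4 = 4.
Iteration 3: components of {Housing,Hub,Spring} -> Seal = 2*2 = 4.
Iteration 4: no further components; recursion stops.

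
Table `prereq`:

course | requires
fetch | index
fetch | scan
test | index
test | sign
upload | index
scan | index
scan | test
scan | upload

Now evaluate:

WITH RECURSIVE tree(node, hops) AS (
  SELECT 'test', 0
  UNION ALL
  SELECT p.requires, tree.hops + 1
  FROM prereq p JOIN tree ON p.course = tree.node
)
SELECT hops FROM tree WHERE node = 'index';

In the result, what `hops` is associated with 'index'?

1

Base: (test, hops=0).
Iteration 1: edges from {test} -> (index, hops=1), (sign, hops=1).
Iteration 2: no outgoing edges from {index,sign}; recursion stops.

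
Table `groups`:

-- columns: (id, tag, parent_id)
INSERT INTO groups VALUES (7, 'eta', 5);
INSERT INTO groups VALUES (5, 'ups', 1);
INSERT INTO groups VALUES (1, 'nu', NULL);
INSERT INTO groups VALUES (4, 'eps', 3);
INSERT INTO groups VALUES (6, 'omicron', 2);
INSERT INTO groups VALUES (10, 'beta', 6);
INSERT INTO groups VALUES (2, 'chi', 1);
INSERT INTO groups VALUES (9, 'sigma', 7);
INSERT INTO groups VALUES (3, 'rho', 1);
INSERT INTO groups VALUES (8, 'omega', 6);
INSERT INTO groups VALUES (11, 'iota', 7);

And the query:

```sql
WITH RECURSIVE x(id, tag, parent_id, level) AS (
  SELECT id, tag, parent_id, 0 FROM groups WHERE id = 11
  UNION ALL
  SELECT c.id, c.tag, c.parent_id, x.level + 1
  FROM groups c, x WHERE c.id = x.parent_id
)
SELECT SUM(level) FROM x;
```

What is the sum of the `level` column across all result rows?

Base: id=11 (iota), parent_id=7, level 0.
Iteration 1: join on id=7 -> eta (id 7, parent_id=5, level 1).
Iteration 2: join on id=5 -> ups (id 5, parent_id=1, level 2).
Iteration 3: join on id=1 -> nu (id 1, parent_id=NULL, level 3).
Iteration 4: parent_id is NULL; no match; recursion stops.
SUM(level) = 0 + 1 + 2 + 3 = 6.

6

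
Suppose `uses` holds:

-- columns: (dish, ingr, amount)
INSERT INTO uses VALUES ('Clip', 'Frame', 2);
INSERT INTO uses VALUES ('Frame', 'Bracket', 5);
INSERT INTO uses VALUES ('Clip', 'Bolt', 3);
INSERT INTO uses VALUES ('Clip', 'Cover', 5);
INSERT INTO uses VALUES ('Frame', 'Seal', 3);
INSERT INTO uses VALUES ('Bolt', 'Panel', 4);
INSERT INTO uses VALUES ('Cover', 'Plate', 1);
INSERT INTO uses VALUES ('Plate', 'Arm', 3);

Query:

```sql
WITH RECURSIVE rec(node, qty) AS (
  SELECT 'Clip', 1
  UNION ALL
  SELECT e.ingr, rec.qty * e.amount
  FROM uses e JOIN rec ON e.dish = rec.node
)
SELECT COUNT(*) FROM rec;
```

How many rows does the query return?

9

Base: (Clip, qty=1).
Iteration 1: components of {Clip} -> Bolt = 1*3 = 3, Cover = 1*5 = 5, Frame = 1*2 = 2.
Iteration 2: components of {Bolt,Cover,Frame} -> Bracket = 2*5 = 10, Panel = 3*4 = 12, Plate = 5*1 = 5, Seal = 2*3 = 6.
Iteration 3: components of {Bracket,Panel,Plate,Seal} -> Arm = 5*3 = 15.
Iteration 4: no further components; recursion stops.
Total rows emitted: 9.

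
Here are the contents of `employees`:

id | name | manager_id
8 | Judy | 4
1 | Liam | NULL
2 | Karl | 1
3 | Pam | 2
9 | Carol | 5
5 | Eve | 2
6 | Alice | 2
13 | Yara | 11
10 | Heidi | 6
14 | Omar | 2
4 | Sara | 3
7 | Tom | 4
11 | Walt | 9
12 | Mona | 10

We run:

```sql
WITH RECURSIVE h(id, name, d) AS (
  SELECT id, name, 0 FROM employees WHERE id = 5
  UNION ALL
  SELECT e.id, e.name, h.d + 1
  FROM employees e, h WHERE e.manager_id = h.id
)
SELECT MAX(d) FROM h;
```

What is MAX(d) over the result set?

3

Base: id=5 (Eve) at d 0.
Iteration 1: rows with manager_id in {5} -> Carol (id 9, d 1).
Iteration 2: rows with manager_id in {9} -> Walt (id 11, d 2).
Iteration 3: rows with manager_id in {11} -> Yara (id 13, d 3).
Iteration 4: no rows with manager_id in {13}; recursion stops.
d values: 0, 1, 2, 3; the maximum is 3.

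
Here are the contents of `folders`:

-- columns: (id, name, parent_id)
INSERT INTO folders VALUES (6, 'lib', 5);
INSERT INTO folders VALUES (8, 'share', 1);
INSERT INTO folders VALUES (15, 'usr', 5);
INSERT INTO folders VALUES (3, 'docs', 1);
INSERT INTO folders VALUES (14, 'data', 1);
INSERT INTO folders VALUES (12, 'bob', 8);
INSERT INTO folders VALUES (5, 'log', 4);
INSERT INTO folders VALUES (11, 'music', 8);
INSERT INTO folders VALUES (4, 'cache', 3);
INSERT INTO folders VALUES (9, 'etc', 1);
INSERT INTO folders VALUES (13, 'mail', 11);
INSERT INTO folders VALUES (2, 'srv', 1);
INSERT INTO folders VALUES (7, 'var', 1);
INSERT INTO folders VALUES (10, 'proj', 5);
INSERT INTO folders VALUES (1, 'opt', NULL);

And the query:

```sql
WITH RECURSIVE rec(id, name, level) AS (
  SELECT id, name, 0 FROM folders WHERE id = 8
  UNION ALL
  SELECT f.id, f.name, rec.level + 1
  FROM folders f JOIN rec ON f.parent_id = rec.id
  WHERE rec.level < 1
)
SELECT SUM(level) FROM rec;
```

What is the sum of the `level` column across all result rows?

Base: id=8 (share) at level 0.
Iteration 1: rows with parent_id in {8} -> music (id 11, level 1), bob (id 12, level 1).
Iteration 2: level < 1 fails for all current rows; recursion stops.
SUM(level) = 0 + 1 + 1 = 2.

2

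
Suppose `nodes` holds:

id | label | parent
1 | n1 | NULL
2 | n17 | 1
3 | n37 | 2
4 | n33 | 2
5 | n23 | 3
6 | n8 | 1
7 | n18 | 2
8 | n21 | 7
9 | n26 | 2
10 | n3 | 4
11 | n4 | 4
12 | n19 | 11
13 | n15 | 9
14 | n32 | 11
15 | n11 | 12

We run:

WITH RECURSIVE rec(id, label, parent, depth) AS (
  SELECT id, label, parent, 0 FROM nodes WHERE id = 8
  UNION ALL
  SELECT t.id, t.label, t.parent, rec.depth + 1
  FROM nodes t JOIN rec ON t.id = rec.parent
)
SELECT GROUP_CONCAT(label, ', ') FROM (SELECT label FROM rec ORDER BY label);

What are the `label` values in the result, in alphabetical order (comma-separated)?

Base: id=8 (n21), parent=7, depth 0.
Iteration 1: join on id=7 -> n18 (id 7, parent=2, depth 1).
Iteration 2: join on id=2 -> n17 (id 2, parent=1, depth 2).
Iteration 3: join on id=1 -> n1 (id 1, parent=NULL, depth 3).
Iteration 4: parent is NULL; no match; recursion stops.

n1, n17, n18, n21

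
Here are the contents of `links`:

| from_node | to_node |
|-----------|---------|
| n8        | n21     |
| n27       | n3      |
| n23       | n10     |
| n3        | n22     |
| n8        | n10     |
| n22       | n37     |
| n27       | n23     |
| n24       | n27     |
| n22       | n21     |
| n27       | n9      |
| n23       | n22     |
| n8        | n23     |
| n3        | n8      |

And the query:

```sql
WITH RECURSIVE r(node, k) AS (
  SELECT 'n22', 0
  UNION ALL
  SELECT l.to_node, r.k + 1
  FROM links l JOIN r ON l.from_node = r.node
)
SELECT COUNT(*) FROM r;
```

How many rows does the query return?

3

Base: (n22, k=0).
Iteration 1: edges from {n22} -> (n21, k=1), (n37, k=1).
Iteration 2: no outgoing edges from {n21,n37}; recursion stops.
Total rows emitted: 3.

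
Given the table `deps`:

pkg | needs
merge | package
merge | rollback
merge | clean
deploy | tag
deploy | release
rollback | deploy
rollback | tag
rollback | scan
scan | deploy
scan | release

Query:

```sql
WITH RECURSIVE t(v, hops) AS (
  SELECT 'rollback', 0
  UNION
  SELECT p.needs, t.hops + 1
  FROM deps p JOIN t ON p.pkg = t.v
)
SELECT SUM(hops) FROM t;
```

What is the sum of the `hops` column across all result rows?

15

Base: (rollback, hops=0).
Iteration 1: edges from {rollback} -> (deploy, hops=1), (scan, hops=1), (tag, hops=1).
Iteration 2: edges from {deploy,scan,tag} -> (deploy, hops=2), (release, hops=2), (tag, hops=2). [UNION drops 1 duplicate row(s)]
Iteration 3: edges from {deploy,release,tag} -> (release, hops=3), (tag, hops=3).
Iteration 4: no outgoing edges from {release,tag}; recursion stops.
SUM(hops) = 0 + 1 + 1 + 1 + 2 + 2 + 2 + 3 + 3 = 15.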